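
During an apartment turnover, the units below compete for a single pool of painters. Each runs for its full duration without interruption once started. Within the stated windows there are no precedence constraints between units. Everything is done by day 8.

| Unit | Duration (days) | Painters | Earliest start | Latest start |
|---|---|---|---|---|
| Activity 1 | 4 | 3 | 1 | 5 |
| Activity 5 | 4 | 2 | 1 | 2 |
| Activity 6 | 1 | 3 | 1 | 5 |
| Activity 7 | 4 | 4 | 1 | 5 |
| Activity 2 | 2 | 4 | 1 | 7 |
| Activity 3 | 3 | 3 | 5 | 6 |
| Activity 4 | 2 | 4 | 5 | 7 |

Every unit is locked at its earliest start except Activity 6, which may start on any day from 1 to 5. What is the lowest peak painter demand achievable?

13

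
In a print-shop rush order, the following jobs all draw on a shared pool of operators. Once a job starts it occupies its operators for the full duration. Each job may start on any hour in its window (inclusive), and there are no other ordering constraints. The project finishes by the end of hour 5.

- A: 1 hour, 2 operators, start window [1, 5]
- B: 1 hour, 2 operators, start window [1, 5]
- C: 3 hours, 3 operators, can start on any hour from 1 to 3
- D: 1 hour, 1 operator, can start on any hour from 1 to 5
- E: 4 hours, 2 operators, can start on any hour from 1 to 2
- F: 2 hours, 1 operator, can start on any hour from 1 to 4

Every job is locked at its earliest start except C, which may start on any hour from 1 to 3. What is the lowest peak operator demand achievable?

C@1: h1:11  h2:6  h3:5  h4:2  h5:0 → peak 11
C@2: h1:8  h2:6  h3:5  h4:5  h5:0 → peak 8
C@3: h1:8  h2:3  h3:5  h4:5  h5:3 → peak 8
Best is C@2, peak 8.

8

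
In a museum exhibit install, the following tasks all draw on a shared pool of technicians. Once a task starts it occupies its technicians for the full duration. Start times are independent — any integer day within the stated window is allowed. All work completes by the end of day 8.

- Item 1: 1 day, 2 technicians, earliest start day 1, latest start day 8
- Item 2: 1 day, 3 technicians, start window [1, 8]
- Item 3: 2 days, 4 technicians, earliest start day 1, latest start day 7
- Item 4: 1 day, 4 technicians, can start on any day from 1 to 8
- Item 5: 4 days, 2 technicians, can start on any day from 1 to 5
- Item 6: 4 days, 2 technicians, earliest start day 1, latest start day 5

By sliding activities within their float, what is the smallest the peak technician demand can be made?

Early-start (Item 1@1, Item 2@1, Item 3@1, Item 4@1, Item 5@1, Item 6@1) gives peak 17: d1:17  d2:8  d3:4  d4:4  d5:0  d6:0  d7:0  d8:0.
Shift Item 3→2, Item 4→4, Item 5→5, Item 6→5.
Schedule Item 1@1, Item 2@1, Item 3@2, Item 4@4, Item 5@5, Item 6@5: d1:5  d2:4  d3:4  d4:4  d5:4  d6:4  d7:4  d8:4 — peak 5.
Total technician-days = 33 over 8 days ⇒ peak ≥ ⌈33/8⌉ = 5, so 5 is optimal.

5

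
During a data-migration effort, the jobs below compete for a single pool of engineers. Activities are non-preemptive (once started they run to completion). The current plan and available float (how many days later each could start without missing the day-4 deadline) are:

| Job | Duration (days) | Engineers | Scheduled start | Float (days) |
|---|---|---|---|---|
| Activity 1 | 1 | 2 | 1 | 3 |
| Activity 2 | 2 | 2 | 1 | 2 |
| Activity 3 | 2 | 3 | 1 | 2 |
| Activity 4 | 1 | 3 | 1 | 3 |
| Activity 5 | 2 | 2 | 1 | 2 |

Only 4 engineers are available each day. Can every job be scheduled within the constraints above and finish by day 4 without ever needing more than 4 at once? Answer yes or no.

no

Total engineer-days = 19; over 4 days the average is 19/4 > 4, so some day must exceed 4.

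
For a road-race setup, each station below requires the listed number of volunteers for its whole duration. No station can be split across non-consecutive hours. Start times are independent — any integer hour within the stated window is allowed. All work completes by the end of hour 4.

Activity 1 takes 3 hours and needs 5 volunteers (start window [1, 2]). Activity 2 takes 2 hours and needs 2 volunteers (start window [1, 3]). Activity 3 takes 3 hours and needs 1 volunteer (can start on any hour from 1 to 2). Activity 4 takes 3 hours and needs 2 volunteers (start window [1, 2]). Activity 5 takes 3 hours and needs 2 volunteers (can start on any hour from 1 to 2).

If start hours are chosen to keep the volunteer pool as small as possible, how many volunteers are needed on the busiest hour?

12

Schedule Activity 1@1, Activity 2@1, Activity 3@1, Activity 4@1, Activity 5@1: h1:12  h2:12  h3:10  h4:0 — peak 12.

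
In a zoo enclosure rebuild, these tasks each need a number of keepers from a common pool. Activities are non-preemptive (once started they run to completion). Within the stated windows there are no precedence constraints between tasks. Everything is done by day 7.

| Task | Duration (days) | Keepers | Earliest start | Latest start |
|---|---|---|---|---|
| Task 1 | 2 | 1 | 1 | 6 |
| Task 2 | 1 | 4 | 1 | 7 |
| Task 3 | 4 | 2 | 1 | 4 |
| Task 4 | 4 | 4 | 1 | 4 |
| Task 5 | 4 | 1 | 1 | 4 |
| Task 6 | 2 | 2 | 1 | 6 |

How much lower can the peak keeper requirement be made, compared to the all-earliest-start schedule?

Early-start peak: d1:14  d2:10  d3:7  d4:7  d5:0  d6:0  d7:0 ⇒ 14.
Leveled (Task 1@1, Task 2@1, Task 3@1, Task 4@2, Task 5@3, Task 6@5): d1:7  d2:7  d3:7  d4:7  d5:7  d6:3  d7:0 ⇒ 7.
Reduction 14 − 7 = 7.

7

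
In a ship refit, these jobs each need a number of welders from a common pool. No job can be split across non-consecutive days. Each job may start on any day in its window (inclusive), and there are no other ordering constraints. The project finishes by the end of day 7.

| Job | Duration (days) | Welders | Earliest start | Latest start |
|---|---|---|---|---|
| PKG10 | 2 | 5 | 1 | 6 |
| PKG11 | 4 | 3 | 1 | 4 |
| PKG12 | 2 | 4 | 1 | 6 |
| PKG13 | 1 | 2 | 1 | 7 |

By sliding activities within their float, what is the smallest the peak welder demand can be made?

Early-start (PKG10@1, PKG11@1, PKG12@1, PKG13@1) gives peak 14: d1:14  d2:12  d3:3  d4:3  d5:0  d6:0  d7:0.
Shift PKG11→3, PKG12→3.
Schedule PKG10@1, PKG11@3, PKG12@3, PKG13@1: d1:7  d2:5  d3:7  d4:7  d5:3  d6:3  d7:0 — peak 7.

7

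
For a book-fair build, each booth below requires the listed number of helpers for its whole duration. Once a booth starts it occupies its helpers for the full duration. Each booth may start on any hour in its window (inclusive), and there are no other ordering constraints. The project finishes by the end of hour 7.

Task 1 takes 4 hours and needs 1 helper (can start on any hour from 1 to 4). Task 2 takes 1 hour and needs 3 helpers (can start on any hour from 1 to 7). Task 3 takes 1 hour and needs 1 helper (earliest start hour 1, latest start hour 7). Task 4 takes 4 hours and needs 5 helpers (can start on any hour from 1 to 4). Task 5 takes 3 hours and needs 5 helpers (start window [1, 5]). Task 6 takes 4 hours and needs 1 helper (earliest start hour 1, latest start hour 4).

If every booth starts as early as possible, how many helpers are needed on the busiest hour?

16

Early-start schedule: Task 1@1, Task 2@1, Task 3@1, Task 4@1, Task 5@1, Task 6@1.
Load per hour: hour 1: 16, hour 2: 12, hour 3: 12, hour 4: 7, hour 5: 0, hour 6: 0, hour 7: 0.
Peak is 16.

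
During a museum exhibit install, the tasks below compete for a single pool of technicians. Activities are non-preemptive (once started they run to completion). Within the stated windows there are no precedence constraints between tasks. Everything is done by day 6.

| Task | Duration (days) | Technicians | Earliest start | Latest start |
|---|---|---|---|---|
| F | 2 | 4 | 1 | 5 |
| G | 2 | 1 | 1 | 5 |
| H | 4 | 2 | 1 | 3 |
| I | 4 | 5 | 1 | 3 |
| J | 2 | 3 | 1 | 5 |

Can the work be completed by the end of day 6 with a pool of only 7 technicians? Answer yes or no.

Total technician-days = 44; over 6 days the average is 44/6 > 7, so some day must exceed 7.

no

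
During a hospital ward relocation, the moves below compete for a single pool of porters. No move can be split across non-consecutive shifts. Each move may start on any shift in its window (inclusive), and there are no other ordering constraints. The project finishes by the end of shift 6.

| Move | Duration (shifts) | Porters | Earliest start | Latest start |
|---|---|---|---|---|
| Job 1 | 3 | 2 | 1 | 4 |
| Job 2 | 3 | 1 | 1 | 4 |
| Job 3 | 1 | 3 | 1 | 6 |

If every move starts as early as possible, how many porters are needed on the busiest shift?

6

Early-start schedule: Job 1@1, Job 2@1, Job 3@1.
Load per shift: shift 1: 6, shift 2: 3, shift 3: 3, shift 4: 0, shift 5: 0, shift 6: 0.
Peak is 6.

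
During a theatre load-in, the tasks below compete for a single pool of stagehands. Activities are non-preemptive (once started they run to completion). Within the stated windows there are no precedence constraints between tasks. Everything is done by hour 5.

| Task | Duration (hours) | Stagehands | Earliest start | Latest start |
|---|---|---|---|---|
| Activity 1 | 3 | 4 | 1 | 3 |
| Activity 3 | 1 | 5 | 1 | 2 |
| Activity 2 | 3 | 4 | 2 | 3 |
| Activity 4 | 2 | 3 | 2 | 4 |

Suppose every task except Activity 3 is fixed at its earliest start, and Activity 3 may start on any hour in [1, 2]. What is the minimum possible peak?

Activity 3@1: h1:9  h2:11  h3:11  h4:4  h5:0 → peak 11
Activity 3@2: h1:4  h2:16  h3:11  h4:4  h5:0 → peak 16
Best is Activity 3@1, peak 11.

11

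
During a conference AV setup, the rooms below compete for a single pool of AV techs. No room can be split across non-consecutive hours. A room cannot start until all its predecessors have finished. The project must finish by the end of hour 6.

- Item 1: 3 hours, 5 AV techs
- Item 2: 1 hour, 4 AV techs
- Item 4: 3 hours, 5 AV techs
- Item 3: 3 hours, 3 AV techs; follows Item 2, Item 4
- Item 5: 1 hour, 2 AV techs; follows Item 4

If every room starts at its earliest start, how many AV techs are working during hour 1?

At early start, hour 1 has: Item 1, Item 2, Item 4.
Demand: 5 + 4 + 5 = 14.

14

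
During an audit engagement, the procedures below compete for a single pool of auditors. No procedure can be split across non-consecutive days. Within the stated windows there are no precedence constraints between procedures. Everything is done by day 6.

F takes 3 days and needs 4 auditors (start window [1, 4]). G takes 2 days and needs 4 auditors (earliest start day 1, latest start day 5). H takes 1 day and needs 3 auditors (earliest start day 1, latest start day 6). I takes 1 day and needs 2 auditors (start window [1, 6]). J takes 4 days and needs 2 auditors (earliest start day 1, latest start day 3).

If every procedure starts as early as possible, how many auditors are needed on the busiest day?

Early-start schedule: F@1, G@1, H@1, I@1, J@1.
Load per day: day 1: 15, day 2: 10, day 3: 6, day 4: 2, day 5: 0, day 6: 0.
Peak is 15.

15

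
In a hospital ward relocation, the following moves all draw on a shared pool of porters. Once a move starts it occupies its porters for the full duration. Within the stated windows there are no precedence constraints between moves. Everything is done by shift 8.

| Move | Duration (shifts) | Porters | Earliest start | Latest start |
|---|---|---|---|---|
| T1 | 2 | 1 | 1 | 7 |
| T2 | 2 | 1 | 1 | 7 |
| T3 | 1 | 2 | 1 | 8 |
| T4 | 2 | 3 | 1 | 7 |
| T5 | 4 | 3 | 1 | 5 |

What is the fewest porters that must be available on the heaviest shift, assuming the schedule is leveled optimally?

Early-start (T1@1, T2@1, T3@1, T4@1, T5@1) gives peak 10: s1:10  s2:8  s3:3  s4:3  s5:0  s6:0  s7:0  s8:0.
Shift T4→3, T5→5.
Schedule T1@1, T2@1, T3@1, T4@3, T5@5: s1:4  s2:2  s3:3  s4:3  s5:3  s6:3  s7:3  s8:3 — peak 4.

4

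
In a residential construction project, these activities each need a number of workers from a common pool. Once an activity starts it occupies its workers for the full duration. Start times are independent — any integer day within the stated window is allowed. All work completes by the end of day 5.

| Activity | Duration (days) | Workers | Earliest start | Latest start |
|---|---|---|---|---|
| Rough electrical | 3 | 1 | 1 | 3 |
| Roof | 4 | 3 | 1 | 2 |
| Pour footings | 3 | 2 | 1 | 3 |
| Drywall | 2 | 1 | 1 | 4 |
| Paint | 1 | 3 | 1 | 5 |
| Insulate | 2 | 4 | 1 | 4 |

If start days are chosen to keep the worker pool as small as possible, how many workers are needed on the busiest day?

7

Early-start (Rough electrical@1, Roof@1, Pour footings@1, Drywall@1, Paint@1, Insulate@1) gives peak 14: d1:14  d2:11  d3:6  d4:3  d5:0.
Shift Paint→5, Insulate→4.
Schedule Rough electrical@1, Roof@1, Pour footings@1, Drywall@1, Paint@5, Insulate@4: d1:7  d2:7  d3:6  d4:7  d5:7 — peak 7.
Total worker-days = 34 over 5 days ⇒ peak ≥ ⌈34/5⌉ = 7, so 7 is optimal.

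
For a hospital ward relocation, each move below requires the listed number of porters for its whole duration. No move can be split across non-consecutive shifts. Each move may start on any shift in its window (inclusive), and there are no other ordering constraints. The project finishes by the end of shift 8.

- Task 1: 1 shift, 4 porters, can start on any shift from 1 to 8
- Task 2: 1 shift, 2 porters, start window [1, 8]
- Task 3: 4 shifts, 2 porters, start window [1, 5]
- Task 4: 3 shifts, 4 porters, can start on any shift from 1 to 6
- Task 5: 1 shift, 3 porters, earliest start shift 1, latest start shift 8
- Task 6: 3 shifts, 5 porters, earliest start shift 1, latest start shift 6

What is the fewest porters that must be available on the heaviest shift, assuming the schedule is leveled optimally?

6

Early-start (Task 1@1, Task 2@1, Task 3@1, Task 4@1, Task 5@1, Task 6@1) gives peak 20: s1:20  s2:11  s3:11  s4:2  s5:0  s6:0  s7:0  s8:0.
Shift Task 3→2, Task 4→2, Task 5→5, Task 6→6.
Schedule Task 1@1, Task 2@1, Task 3@2, Task 4@2, Task 5@5, Task 6@6: s1:6  s2:6  s3:6  s4:6  s5:5  s6:5  s7:5  s8:5 — peak 6.
Total porter-shifts = 44 over 8 shifts ⇒ peak ≥ ⌈44/8⌉ = 6, so 6 is optimal.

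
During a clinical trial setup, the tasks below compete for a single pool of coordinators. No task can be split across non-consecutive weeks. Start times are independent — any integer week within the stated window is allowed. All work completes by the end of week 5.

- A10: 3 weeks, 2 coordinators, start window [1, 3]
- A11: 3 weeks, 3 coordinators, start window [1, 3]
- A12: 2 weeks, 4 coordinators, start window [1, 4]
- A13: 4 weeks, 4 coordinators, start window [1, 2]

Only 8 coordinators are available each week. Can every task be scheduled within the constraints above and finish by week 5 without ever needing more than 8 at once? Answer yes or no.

no

The minimum achievable peak is 9; 8 < 9, so no feasible schedule stays within the cap.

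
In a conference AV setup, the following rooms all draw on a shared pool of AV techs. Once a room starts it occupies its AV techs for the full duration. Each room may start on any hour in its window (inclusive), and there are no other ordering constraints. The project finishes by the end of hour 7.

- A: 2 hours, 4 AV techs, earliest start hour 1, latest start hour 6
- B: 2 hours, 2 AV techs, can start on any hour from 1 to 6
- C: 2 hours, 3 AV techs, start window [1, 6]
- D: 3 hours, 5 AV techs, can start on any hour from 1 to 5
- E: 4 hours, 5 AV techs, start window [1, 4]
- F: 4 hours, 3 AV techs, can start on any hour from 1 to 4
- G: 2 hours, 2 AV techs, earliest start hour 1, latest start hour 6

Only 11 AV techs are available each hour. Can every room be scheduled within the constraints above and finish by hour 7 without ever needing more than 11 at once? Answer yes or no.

yes

Schedule A@1, B@1, C@3, D@1, E@4, F@3, G@5: h1:11  h2:11  h3:11  h4:11  h5:10  h6:10  h7:5 — peak 11 ≤ 11.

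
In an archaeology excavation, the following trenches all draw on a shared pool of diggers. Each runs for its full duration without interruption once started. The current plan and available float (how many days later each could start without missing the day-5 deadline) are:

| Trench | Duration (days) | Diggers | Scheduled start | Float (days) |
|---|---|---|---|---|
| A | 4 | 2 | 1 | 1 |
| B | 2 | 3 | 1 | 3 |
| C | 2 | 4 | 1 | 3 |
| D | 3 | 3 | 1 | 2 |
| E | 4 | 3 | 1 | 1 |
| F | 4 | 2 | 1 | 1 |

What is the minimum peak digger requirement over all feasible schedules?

Early-start (A@1, B@1, C@1, D@1, E@1, F@1) gives peak 17: d1:17  d2:17  d3:10  d4:7  d5:0.
Shift C→4.
Schedule A@1, B@1, C@4, D@1, E@1, F@1: d1:13  d2:13  d3:10  d4:11  d5:4 — peak 13.

13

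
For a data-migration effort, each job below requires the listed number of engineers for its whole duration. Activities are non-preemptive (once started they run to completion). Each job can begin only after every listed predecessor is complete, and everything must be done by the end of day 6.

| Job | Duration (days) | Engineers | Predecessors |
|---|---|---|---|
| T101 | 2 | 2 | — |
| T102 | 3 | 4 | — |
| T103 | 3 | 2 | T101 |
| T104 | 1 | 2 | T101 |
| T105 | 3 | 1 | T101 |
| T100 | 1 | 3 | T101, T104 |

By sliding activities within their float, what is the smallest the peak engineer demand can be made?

6

Early-start (T101@1, T102@1, T103@3, T104@3, T105@3, T100@4) gives peak 9: d1:6  d2:6  d3:9  d4:6  d5:3  d6:0.
Shift T104→4, T105→4, T100→5.
Schedule T101@1, T102@1, T103@3, T104@4, T105@4, T100@5: d1:6  d2:6  d3:6  d4:5  d5:6  d6:1 — peak 6.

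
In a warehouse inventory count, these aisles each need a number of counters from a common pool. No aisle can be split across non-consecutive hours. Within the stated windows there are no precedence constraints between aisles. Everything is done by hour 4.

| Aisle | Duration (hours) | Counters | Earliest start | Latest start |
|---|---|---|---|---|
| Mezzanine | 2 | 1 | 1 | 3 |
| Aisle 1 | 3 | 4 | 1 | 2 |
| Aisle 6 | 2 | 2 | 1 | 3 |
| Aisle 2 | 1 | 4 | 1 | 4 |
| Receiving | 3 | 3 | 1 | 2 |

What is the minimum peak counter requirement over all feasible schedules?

9

Early-start (Mezzanine@1, Aisle 1@1, Aisle 6@1, Aisle 2@1, Receiving@1) gives peak 14: h1:14  h2:10  h3:7  h4:0.
Shift Aisle 6→3, Receiving→2.
Schedule Mezzanine@1, Aisle 1@1, Aisle 6@3, Aisle 2@1, Receiving@2: h1:9  h2:8  h3:9  h4:5 — peak 9.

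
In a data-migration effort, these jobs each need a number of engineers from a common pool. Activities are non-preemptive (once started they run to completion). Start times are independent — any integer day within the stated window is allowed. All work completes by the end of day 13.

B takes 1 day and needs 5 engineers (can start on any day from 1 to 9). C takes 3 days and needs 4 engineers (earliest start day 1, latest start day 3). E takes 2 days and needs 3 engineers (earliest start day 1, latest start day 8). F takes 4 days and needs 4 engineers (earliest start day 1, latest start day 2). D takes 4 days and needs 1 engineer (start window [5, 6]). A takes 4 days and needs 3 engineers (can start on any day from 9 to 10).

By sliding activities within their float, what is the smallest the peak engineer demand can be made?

Early-start (B@1, C@1, E@1, F@1, D@5, A@9) gives peak 16: d1:16  d2:11  d3:8  d4:4  d5:1  d6:1  d7:1  d8:1  d9:3  d10:3  d11:3  d12:3  d13:0.
Shift C→2, E→5, F→2.
Schedule B@1, C@2, E@5, F@2, D@5, A@9: d1:5  d2:8  d3:8  d4:8  d5:8  d6:4  d7:1  d8:1  d9:3  d10:3  d11:3  d12:3  d13:0 — peak 8.

8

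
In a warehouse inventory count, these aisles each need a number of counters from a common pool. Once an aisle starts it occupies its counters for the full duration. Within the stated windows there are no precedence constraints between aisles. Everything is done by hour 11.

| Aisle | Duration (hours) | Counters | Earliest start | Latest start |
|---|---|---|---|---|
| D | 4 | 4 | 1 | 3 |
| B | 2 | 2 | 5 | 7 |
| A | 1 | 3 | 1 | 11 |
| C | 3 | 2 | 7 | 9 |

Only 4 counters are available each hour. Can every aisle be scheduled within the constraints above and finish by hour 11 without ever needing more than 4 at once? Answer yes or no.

yes

Schedule D@1, B@5, A@7, C@8: h1:4  h2:4  h3:4  h4:4  h5:2  h6:2  h7:3  h8:2  h9:2  h10:2  h11:0 — peak 4 ≤ 4.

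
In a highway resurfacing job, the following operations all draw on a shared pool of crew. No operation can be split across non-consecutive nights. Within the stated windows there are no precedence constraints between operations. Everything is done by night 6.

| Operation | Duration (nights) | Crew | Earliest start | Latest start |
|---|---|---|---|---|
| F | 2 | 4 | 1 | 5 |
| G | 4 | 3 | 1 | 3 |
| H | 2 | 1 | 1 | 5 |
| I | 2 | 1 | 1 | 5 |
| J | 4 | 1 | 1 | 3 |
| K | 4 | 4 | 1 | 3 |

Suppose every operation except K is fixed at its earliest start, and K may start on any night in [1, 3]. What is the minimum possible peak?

10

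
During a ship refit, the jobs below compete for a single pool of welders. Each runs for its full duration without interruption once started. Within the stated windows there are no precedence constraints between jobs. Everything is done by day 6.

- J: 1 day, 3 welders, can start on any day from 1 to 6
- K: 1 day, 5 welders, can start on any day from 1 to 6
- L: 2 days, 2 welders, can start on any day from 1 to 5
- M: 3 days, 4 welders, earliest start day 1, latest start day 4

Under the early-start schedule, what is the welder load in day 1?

14

At early start, day 1 has: J, K, L, M.
Demand: 3 + 5 + 2 + 4 = 14.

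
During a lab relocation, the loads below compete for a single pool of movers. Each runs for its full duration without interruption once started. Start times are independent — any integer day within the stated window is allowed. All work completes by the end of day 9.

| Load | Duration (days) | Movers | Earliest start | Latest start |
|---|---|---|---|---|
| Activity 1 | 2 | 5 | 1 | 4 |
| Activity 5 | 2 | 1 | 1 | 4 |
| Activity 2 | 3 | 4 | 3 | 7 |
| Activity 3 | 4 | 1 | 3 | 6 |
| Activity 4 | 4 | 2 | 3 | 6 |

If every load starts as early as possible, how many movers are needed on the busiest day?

Early-start schedule: Activity 1@1, Activity 5@1, Activity 2@3, Activity 3@3, Activity 4@3.
Load per day: day 1: 6, day 2: 6, day 3: 7, day 4: 7, day 5: 7, day 6: 3, day 7: 0, day 8: 0, day 9: 0.
Peak is 7.

7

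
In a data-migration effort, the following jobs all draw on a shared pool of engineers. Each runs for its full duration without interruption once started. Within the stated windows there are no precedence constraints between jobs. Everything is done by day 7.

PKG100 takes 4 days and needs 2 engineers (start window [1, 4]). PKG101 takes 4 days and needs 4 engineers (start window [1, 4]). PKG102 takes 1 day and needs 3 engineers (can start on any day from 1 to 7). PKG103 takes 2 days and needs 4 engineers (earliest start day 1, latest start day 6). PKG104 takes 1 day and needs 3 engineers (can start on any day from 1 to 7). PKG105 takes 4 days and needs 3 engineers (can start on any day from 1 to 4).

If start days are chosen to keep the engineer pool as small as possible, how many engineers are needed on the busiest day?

Early-start (PKG100@1, PKG101@1, PKG102@1, PKG103@1, PKG104@1, PKG105@1) gives peak 19: d1:19  d2:13  d3:9  d4:9  d5:0  d6:0  d7:0.
Shift PKG103→5, PKG104→2, PKG105→3.
Schedule PKG100@1, PKG101@1, PKG102@1, PKG103@5, PKG104@2, PKG105@3: d1:9  d2:9  d3:9  d4:9  d5:7  d6:7  d7:0 — peak 9.

9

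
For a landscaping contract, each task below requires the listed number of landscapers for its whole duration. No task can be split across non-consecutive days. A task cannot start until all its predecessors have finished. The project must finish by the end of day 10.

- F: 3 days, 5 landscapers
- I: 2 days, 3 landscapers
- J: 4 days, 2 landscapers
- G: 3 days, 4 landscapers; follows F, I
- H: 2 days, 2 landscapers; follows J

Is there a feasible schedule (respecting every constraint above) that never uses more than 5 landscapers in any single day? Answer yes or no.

The minimum achievable peak is 6; 5 < 6, so no feasible schedule stays within the cap.

no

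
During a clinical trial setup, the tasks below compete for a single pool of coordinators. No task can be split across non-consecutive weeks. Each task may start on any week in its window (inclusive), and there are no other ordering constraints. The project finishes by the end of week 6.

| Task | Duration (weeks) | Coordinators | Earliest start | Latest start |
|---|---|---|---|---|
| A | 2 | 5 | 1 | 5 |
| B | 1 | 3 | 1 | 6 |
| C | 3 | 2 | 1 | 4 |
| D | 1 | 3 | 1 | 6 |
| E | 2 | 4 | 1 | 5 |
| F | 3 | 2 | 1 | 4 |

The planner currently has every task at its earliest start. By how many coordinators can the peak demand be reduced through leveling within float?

Early-start peak: w1:19  w2:13  w3:4  w4:0  w5:0  w6:0 ⇒ 19.
Leveled (A@1, B@3, C@1, D@4, E@5, F@3): w1:7  w2:7  w3:7  w4:5  w5:6  w6:4 ⇒ 7.
Reduction 19 − 7 = 12.

12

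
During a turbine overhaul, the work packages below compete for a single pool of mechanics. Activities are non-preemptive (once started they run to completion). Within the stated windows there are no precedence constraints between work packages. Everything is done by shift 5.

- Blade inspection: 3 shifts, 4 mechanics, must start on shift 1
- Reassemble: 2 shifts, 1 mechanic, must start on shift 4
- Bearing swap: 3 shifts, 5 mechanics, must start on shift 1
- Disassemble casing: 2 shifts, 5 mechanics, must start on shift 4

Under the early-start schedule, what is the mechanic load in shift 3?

9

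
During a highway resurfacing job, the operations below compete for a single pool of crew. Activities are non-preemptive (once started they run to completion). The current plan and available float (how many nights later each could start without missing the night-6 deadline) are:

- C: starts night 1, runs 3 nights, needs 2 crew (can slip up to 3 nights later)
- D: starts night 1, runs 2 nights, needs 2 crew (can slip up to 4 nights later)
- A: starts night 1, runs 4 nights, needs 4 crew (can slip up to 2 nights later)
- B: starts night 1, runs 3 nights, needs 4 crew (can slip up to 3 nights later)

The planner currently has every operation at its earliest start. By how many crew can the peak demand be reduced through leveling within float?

4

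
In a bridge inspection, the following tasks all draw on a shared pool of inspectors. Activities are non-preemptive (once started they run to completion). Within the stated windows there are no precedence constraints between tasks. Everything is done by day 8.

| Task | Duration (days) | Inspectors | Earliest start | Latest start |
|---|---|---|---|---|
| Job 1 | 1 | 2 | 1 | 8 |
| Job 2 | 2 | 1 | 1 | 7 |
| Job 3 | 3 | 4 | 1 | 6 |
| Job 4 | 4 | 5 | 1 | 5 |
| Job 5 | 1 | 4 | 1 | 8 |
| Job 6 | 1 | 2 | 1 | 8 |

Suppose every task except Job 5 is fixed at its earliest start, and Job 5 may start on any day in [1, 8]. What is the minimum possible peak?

Job 5@1: d1:18  d2:10  d3:9  d4:5  d5:0  d6:0  d7:0  d8:0 → peak 18
Job 5@2: d1:14  d2:14  d3:9  d4:5  d5:0  d6:0  d7:0  d8:0 → peak 14
Job 5@3: d1:14  d2:10  d3:13  d4:5  d5:0  d6:0  d7:0  d8:0 → peak 14
Job 5@4: d1:14  d2:10  d3:9  d4:9  d5:0  d6:0  d7:0  d8:0 → peak 14
Job 5@5: d1:14  d2:10  d3:9  d4:5  d5:4  d6:0  d7:0  d8:0 → peak 14
Job 5@6: d1:14  d2:10  d3:9  d4:5  d5:0  d6:4  d7:0  d8:0 → peak 14
Job 5@7: d1:14  d2:10  d3:9  d4:5  d5:0  d6:0  d7:4  d8:0 → peak 14
Job 5@8: d1:14  d2:10  d3:9  d4:5  d5:0  d6:0  d7:0  d8:4 → peak 14
Best is Job 5@2, peak 14.

14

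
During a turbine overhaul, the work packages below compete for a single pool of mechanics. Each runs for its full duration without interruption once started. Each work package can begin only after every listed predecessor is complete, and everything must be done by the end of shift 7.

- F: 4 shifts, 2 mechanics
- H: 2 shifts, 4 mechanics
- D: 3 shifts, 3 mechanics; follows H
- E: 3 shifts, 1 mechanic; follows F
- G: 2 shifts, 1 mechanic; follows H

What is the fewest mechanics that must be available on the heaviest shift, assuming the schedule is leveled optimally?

6

Schedule F@1, H@1, D@3, E@5, G@3: s1:6  s2:6  s3:6  s4:6  s5:4  s6:1  s7:1 — peak 6.
No arrangement of the 20 feasible schedules does better.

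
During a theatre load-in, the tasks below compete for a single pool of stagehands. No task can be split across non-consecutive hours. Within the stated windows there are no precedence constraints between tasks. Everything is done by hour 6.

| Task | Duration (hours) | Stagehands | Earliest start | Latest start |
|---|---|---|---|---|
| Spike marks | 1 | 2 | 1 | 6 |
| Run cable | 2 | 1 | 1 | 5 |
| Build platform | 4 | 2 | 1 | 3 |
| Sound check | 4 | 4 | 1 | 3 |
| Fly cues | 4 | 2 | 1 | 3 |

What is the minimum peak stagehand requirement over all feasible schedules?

Early-start (Spike marks@1, Run cable@1, Build platform@1, Sound check@1, Fly cues@1) gives peak 11: h1:11  h2:9  h3:8  h4:8  h5:0  h6:0.
Shift Sound check→2, Fly cues→3.
Schedule Spike marks@1, Run cable@1, Build platform@1, Sound check@2, Fly cues@3: h1:5  h2:7  h3:8  h4:8  h5:6  h6:2 — peak 8.

8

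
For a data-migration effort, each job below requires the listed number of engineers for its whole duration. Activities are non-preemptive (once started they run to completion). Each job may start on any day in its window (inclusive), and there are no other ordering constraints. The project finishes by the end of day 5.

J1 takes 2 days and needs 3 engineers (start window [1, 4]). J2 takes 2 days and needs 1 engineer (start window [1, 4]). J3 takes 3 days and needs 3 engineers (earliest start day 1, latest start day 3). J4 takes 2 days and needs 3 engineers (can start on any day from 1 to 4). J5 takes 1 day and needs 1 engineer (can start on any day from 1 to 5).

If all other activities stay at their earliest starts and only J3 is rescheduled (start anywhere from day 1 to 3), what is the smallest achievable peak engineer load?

J3@1: d1:11  d2:10  d3:3  d4:0  d5:0 → peak 11
J3@2: d1:8  d2:10  d3:3  d4:3  d5:0 → peak 10
J3@3: d1:8  d2:7  d3:3  d4:3  d5:3 → peak 8
Best is J3@3, peak 8.

8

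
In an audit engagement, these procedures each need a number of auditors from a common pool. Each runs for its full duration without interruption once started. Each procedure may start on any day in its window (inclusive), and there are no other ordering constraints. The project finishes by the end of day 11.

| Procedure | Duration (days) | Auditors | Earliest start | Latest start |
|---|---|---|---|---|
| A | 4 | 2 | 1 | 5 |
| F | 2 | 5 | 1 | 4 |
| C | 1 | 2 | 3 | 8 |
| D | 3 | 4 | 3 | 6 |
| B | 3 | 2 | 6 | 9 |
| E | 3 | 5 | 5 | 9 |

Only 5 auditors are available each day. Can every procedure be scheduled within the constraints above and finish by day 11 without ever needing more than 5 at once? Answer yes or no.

The minimum achievable peak is 6; 5 < 6, so no feasible schedule stays within the cap.

no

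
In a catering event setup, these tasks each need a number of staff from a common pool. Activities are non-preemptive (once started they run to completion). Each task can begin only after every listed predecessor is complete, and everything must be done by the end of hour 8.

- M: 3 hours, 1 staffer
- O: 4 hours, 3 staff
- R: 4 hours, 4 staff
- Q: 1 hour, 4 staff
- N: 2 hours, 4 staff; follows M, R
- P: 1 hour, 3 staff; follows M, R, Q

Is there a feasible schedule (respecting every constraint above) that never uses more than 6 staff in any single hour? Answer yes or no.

no

The minimum achievable peak is 7; 6 < 7, so no feasible schedule stays within the cap.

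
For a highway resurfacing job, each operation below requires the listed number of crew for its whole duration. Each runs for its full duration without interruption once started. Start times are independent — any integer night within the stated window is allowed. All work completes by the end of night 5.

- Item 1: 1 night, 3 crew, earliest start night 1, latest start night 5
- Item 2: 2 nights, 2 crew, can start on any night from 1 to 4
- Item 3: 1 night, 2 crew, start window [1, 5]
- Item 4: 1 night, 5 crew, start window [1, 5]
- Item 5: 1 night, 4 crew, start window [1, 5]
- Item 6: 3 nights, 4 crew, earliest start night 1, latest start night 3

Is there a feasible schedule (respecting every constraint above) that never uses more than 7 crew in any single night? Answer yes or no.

Schedule Item 1@1, Item 2@2, Item 3@4, Item 4@2, Item 5@1, Item 6@3: n1:7  n2:7  n3:6  n4:6  n5:4 — peak 7 ≤ 7.

yes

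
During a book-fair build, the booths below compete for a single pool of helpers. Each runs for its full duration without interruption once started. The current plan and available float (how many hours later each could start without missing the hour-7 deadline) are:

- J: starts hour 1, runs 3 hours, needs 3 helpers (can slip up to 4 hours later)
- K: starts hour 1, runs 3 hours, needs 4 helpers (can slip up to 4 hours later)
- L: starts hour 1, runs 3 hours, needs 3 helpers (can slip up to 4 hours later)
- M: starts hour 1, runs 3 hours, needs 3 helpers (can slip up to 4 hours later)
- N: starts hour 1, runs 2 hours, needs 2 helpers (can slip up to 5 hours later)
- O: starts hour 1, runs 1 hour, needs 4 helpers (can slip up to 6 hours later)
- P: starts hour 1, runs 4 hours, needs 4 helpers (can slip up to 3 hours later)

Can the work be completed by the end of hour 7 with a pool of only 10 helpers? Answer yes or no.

yes

Schedule J@1, K@1, L@1, M@4, N@4, O@7, P@4: h1:10  h2:10  h3:10  h4:9  h5:9  h6:7  h7:8 — peak 10 ≤ 10.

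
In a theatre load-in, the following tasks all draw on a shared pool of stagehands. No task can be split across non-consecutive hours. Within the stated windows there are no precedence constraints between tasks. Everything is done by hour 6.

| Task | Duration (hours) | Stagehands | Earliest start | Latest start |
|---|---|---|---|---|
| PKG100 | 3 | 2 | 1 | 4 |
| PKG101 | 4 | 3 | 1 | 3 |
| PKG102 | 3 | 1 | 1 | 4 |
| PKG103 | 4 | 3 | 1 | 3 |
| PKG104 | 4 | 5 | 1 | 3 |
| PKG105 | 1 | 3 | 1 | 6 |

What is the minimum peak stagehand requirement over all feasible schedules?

Early-start (PKG100@1, PKG101@1, PKG102@1, PKG103@1, PKG104@1, PKG105@1) gives peak 17: h1:17  h2:14  h3:14  h4:11  h5:0  h6:0.
Shift PKG102→4, PKG105→5.
Schedule PKG100@1, PKG101@1, PKG102@4, PKG103@1, PKG104@1, PKG105@5: h1:13  h2:13  h3:13  h4:12  h5:4  h6:1 — peak 13.

13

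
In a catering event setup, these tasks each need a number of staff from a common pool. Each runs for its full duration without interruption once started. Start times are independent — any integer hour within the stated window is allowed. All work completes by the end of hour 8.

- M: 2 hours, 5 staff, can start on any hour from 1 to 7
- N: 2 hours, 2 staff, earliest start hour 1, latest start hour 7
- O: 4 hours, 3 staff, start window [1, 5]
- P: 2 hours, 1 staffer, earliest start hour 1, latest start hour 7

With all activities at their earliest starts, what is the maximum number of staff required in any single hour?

11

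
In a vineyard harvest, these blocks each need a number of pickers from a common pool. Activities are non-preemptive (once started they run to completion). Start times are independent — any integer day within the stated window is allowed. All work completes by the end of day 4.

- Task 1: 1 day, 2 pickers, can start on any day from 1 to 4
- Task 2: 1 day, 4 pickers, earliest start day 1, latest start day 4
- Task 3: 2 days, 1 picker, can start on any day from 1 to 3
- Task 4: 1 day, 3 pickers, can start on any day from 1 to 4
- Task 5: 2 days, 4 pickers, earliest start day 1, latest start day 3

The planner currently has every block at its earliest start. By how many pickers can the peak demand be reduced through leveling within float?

Early-start peak: d1:14  d2:5  d3:0  d4:0 ⇒ 14.
Leveled (Task 1@1, Task 2@2, Task 3@2, Task 4@1, Task 5@3): d1:5  d2:5  d3:5  d4:4 ⇒ 5.
Reduction 14 − 5 = 9.

9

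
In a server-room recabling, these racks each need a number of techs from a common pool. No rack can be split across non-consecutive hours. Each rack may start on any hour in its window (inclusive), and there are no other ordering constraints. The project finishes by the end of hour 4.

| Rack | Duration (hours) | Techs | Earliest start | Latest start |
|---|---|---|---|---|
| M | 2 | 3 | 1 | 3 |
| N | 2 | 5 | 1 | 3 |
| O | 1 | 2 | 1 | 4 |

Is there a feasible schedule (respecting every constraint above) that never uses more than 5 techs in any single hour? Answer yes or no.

yes

Schedule M@1, N@3, O@1: h1:5  h2:3  h3:5  h4:5 — peak 5 ≤ 5.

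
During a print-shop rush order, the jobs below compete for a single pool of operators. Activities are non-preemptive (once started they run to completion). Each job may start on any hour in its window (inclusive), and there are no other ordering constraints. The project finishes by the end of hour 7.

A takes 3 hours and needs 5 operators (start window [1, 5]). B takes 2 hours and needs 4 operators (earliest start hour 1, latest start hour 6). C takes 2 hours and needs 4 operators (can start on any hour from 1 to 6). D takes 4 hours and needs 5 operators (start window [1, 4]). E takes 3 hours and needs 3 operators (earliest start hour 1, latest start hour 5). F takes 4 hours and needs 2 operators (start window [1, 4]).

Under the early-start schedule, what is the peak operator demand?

Early-start schedule: A@1, B@1, C@1, D@1, E@1, F@1.
Load per hour: hour 1: 23, hour 2: 23, hour 3: 15, hour 4: 7, hour 5: 0, hour 6: 0, hour 7: 0.
Peak is 23.

23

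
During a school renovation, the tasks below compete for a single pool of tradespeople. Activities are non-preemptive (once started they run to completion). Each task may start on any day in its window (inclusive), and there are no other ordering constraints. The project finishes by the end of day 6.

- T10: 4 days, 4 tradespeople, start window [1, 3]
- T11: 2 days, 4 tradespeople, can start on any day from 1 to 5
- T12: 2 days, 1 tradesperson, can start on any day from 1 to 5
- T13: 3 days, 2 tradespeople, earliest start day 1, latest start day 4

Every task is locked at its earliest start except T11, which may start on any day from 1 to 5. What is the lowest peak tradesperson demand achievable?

7

T11@1: d1:11  d2:11  d3:6  d4:4  d5:0  d6:0 → peak 11
T11@2: d1:7  d2:11  d3:10  d4:4  d5:0  d6:0 → peak 11
T11@3: d1:7  d2:7  d3:10  d4:8  d5:0  d6:0 → peak 10
T11@4: d1:7  d2:7  d3:6  d4:8  d5:4  d6:0 → peak 8
T11@5: d1:7  d2:7  d3:6  d4:4  d5:4  d6:4 → peak 7
Best is T11@5, peak 7.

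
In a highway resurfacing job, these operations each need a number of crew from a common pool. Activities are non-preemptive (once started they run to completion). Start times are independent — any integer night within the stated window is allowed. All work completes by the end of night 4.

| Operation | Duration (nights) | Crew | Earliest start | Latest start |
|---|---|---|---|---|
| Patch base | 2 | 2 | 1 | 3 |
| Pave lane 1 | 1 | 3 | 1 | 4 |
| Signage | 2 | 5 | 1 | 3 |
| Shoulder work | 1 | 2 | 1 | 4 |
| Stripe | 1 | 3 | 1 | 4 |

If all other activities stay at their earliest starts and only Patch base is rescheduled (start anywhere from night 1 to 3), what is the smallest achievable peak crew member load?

Patch base@1: n1:15  n2:7  n3:0  n4:0 → peak 15
Patch base@2: n1:13  n2:7  n3:2  n4:0 → peak 13
Patch base@3: n1:13  n2:5  n3:2  n4:2 → peak 13
Best is Patch base@2, peak 13.

13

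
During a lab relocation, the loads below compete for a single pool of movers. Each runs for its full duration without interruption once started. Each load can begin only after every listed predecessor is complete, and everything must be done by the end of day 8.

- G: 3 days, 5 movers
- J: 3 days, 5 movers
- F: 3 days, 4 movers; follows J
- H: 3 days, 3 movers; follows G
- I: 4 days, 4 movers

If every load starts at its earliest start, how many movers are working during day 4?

At early start, day 4 has: F, H, I.
Demand: 4 + 3 + 4 = 11.

11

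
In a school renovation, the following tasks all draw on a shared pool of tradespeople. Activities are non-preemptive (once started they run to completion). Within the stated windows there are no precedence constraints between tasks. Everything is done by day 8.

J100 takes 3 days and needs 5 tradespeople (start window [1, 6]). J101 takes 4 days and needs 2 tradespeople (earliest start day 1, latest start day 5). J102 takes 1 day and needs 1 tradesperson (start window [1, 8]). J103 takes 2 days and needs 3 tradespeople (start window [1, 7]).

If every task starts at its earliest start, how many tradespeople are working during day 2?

At early start, day 2 has: J100, J101, J103.
Demand: 5 + 2 + 3 = 10.

10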